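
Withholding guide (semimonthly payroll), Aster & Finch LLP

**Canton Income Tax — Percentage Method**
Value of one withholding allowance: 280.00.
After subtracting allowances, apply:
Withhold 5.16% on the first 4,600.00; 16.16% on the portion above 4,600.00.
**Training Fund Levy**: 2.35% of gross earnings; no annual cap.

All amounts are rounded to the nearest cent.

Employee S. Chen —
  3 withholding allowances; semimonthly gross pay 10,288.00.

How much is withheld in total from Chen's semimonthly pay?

Canton Income Tax: taxable = 10,288.00 − 3×280.00 = 9,448.00
  237.36 + 16.16% × (9,448.00 − 4,600.00) = 237.36 + 16.16% × 4,848.00 = 1,020.80
Training Fund Levy: 2.35% × 10,288.00 = 241.77
Total: 1,020.80 + 241.77 = 1,262.57

1,262.57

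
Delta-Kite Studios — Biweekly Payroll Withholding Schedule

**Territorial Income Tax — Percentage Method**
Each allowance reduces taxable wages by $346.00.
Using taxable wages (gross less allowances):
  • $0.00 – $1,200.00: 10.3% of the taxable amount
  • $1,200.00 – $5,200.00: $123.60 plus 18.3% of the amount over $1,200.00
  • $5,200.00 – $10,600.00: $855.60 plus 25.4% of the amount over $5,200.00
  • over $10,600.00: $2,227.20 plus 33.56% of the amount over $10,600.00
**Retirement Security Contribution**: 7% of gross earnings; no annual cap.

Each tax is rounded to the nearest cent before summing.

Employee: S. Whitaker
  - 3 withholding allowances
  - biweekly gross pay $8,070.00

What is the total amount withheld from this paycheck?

$1,885.83

Territorial Income Tax: taxable = $8,070.00 − 3×$346.00 = $7,032.00
  $855.60 + 25.4% × ($7,032.00 − $5,200.00) = $855.60 + 25.4% × $1,832.00 = $1,320.93
Retirement Security Contribution: 7% × $8,070.00 = $564.90
Total: $1,320.93 + $564.90 = $1,885.83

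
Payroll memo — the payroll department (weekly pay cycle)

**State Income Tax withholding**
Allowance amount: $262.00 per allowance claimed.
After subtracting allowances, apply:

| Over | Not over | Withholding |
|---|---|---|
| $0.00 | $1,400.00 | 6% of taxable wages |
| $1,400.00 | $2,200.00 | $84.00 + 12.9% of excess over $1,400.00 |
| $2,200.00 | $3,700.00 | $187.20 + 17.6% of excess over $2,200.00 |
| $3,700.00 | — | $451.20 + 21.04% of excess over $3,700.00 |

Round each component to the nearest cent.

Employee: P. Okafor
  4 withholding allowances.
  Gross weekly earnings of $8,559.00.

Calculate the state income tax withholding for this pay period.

State Income Tax: taxable = $8,559.00 − 4×$262.00 = $7,511.00
  $451.20 + 21.04% × ($7,511.00 − $3,700.00) = $451.20 + 21.04% × $3,811.00 = $1,253.03

$1,253.03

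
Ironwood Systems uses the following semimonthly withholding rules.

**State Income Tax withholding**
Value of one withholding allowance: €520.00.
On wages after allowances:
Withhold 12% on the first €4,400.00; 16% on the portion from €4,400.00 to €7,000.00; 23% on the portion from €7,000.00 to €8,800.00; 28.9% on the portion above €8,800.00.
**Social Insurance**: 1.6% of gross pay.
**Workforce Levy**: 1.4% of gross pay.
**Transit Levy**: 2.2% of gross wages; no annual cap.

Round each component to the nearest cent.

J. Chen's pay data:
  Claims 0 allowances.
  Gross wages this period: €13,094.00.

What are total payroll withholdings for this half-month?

State Income Tax: taxable = €13,094.00
  €1,358.00 + 28.9% × (€13,094.00 − €8,800.00) = €1,358.00 + 28.9% × €4,294.00 = €2,598.97
Social Insurance: 1.6% × €13,094.00 = €209.50
Workforce Levy: 1.4% × €13,094.00 = €183.32
Transit Levy: 2.2% × €13,094.00 = €288.07
Total: €2,598.97 + €209.50 + €183.32 + €288.07 = €3,279.86

€3,279.86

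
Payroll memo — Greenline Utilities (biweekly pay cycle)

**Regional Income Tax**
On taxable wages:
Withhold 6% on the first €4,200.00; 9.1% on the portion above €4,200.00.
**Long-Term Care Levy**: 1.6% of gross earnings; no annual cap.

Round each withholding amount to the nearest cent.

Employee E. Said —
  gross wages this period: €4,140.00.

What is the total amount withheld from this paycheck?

Regional Income Tax: taxable = €4,140.00
  6% × €4,140.00 = €248.40
Long-Term Care Levy: 1.6% × €4,140.00 = €66.24
Total: €248.40 + €66.24 = €314.64

€314.64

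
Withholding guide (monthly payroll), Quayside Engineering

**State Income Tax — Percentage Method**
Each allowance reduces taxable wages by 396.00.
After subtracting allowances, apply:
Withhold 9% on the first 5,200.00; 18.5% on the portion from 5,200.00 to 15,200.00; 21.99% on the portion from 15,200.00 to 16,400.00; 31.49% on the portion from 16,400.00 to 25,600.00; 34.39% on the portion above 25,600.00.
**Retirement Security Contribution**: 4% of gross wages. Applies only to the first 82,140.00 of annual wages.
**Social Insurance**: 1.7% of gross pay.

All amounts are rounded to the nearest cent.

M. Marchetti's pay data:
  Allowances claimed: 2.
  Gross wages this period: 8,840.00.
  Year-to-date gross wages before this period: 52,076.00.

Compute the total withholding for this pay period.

1,498.76

State Income Tax: taxable = 8,840.00 − 2×396.00 = 8,048.00
  468.00 + 18.5% × (8,048.00 − 5,200.00) = 468.00 + 18.5% × 2,848.00 = 994.88
Retirement Security Contribution: 4% × 8,840.00 = 353.60
Social Insurance: 1.7% × 8,840.00 = 150.28
Total: 994.88 + 353.60 + 150.28 = 1,498.76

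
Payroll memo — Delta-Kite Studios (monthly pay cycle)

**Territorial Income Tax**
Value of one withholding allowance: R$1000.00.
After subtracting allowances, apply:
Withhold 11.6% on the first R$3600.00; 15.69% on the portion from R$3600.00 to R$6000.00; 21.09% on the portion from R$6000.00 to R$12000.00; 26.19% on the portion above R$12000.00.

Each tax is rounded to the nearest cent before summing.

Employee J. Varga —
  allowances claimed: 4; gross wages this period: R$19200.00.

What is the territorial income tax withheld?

R$2897.64

Territorial Income Tax: taxable = R$19200.00 − 4×R$1000.00 = R$15200.00
  R$2059.56 + 26.19% × (R$15200.00 − R$12000.00) = R$2059.56 + 26.19% × R$3200.00 = R$2897.64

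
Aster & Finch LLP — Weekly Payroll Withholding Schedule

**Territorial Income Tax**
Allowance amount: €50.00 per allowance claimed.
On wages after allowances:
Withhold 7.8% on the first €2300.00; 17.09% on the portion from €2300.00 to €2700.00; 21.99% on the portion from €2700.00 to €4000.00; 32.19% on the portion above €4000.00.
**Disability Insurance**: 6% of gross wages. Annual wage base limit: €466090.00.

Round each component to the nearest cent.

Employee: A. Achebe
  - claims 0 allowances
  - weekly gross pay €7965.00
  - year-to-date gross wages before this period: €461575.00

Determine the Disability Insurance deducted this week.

Disability Insurance: cap €466090.00 − YTD €461575.00 = €4515.00 subject; 6% × €4515.00 = €270.90

€270.90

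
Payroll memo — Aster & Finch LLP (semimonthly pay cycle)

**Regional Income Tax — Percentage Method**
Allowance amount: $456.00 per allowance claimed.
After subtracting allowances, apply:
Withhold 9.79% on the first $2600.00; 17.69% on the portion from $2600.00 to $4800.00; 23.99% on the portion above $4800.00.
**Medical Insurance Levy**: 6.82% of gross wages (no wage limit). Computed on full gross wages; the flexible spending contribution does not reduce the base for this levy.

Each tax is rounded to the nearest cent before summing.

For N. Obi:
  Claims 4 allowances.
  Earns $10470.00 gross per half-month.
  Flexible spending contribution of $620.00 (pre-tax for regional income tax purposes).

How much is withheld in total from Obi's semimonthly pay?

Regional Income Tax: taxable = $10470.00 − $620.00 − 4×$456.00 = $8026.00
  $643.72 + 23.99% × ($8026.00 − $4800.00) = $643.72 + 23.99% × $3226.00 = $1417.64
Medical Insurance Levy: 6.82% × $10470.00 = $714.05
Total: $1417.64 + $714.05 = $2131.69

$2131.69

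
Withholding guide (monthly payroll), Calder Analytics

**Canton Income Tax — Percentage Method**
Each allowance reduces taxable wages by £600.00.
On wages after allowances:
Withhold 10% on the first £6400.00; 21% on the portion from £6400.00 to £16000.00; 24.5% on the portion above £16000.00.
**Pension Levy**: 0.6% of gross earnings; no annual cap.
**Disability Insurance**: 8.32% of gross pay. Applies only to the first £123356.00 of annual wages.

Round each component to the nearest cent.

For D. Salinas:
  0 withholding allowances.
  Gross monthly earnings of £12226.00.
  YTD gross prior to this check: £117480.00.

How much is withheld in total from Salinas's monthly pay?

£2425.70

Canton Income Tax: taxable = £12226.00
  £640.00 + 21% × (£12226.00 − £6400.00) = £640.00 + 21% × £5826.00 = £1863.46
Pension Levy: 0.6% × £12226.00 = £73.36
Disability Insurance: cap £123356.00 − YTD £117480.00 = £5876.00 subject; 8.32% × £5876.00 = £488.88
Total: £1863.46 + £73.36 + £488.88 = £2425.70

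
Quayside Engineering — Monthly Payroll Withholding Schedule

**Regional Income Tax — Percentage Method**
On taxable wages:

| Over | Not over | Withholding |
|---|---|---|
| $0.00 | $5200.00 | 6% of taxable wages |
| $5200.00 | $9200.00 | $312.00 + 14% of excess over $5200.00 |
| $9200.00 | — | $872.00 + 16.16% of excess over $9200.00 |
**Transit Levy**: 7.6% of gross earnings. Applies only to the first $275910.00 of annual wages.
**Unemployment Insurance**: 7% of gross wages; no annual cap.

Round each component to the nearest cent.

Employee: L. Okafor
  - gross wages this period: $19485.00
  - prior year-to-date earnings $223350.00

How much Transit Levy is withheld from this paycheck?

Transit Levy: 7.6% × $19485.00 = $1480.86

$1480.86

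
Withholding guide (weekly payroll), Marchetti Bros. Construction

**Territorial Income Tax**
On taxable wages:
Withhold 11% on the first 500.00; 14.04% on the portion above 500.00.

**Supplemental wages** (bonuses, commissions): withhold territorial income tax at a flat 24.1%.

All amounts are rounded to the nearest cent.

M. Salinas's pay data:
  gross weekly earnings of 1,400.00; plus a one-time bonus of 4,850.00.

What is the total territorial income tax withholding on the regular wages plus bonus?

Territorial Income Tax: taxable = 1,400.00
  55.00 + 14.04% × (1,400.00 − 500.00) = 55.00 + 14.04% × 900.00 = 181.36
Supplemental (24.1% flat on bonus): 24.1% × 4,850.00 = 1,168.85
Total territorial income tax: 181.36 + 1,168.85 = 1,350.21

1,350.21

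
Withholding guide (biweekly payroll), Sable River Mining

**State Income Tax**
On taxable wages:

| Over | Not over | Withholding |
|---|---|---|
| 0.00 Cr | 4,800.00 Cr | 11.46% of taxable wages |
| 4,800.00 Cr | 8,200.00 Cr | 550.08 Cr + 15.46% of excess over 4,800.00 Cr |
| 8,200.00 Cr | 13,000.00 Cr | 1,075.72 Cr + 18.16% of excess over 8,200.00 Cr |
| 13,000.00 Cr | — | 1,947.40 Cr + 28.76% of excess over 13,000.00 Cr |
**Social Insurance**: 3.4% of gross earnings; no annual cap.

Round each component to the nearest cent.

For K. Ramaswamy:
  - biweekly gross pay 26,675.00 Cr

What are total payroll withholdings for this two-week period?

6,787.28 Cr

State Income Tax: taxable = 26,675.00 Cr
  1,947.40 Cr + 28.76% × (26,675.00 Cr − 13,000.00 Cr) = 1,947.40 Cr + 28.76% × 13,675.00 Cr = 5,880.33 Cr
Social Insurance: 3.4% × 26,675.00 Cr = 906.95 Cr
Total: 5,880.33 Cr + 906.95 Cr = 6,787.28 Cr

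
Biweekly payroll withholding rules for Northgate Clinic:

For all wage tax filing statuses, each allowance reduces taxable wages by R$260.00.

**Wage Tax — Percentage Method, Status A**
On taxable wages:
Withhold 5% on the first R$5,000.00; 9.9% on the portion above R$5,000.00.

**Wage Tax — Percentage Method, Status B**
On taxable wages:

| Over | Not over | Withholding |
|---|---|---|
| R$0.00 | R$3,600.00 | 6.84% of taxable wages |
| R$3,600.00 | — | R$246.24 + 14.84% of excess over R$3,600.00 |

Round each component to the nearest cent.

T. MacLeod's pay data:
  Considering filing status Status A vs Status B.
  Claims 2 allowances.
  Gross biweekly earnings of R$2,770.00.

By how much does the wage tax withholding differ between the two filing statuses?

R$41.40

Wage Tax (Status A): taxable = R$2,770.00 − 2×R$260.00 = R$2,250.00
  5% × R$2,250.00 = R$112.50
Wage Tax (Status B): taxable = R$2,770.00 − 2×R$260.00 = R$2,250.00
  6.84% × R$2,250.00 = R$153.90
Difference: |R$112.50 − R$153.90| = R$41.40 (higher under Status B)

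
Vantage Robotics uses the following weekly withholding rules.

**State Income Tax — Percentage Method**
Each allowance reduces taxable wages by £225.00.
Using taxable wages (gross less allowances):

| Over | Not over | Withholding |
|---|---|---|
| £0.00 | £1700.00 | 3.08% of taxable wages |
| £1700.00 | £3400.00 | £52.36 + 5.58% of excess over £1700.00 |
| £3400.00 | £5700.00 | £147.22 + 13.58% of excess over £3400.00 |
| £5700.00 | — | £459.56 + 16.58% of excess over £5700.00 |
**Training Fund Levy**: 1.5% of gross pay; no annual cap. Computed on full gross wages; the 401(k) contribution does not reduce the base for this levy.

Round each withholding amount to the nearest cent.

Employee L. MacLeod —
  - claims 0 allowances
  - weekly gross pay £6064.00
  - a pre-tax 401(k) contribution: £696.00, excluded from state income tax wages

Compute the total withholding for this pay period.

£505.43

State Income Tax: taxable = £6064.00 − £696.00 = £5368.00
  £147.22 + 13.58% × (£5368.00 − £3400.00) = £147.22 + 13.58% × £1968.00 = £414.47
Training Fund Levy: 1.5% × £6064.00 = £90.96
Total: £414.47 + £90.96 = £505.43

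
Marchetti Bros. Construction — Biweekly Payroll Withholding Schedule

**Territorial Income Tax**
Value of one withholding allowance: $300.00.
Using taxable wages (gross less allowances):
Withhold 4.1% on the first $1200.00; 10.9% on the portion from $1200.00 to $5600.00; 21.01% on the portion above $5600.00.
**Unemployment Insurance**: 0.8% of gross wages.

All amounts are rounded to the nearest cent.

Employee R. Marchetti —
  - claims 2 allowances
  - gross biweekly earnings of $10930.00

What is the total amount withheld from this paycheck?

$1610.01

Territorial Income Tax: taxable = $10930.00 − 2×$300.00 = $10330.00
  $528.80 + 21.01% × ($10330.00 − $5600.00) = $528.80 + 21.01% × $4730.00 = $1522.57
Unemployment Insurance: 0.8% × $10930.00 = $87.44
Total: $1522.57 + $87.44 = $1610.01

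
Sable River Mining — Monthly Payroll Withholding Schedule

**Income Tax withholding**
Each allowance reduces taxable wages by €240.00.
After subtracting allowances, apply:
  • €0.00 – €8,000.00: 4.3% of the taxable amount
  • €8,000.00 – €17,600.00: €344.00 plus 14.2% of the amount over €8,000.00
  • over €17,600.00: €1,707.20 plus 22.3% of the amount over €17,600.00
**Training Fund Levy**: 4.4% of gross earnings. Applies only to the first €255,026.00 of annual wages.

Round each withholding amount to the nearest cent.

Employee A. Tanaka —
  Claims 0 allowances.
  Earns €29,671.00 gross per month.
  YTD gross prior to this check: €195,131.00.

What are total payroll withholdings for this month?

€5,704.55

Income Tax: taxable = €29,671.00
  €1,707.20 + 22.3% × (€29,671.00 − €17,600.00) = €1,707.20 + 22.3% × €12,071.00 = €4,399.03
Training Fund Levy: 4.4% × €29,671.00 = €1,305.52
Total: €4,399.03 + €1,305.52 = €5,704.55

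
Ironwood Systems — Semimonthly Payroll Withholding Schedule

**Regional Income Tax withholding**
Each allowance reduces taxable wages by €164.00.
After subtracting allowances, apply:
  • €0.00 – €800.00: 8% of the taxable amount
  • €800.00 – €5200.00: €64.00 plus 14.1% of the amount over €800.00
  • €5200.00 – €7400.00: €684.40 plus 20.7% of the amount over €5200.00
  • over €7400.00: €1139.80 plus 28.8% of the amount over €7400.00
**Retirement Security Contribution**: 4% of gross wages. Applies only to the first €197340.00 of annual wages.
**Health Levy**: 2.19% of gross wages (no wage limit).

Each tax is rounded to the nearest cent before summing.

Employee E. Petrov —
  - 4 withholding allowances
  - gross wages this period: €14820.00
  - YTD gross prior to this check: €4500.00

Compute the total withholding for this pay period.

€4005.19

Regional Income Tax: taxable = €14820.00 − 4×€164.00 = €14164.00
  €1139.80 + 28.8% × (€14164.00 − €7400.00) = €1139.80 + 28.8% × €6764.00 = €3087.83
Retirement Security Contribution: 4% × €14820.00 = €592.80
Health Levy: 2.19% × €14820.00 = €324.56
Total: €3087.83 + €592.80 + €324.56 = €4005.19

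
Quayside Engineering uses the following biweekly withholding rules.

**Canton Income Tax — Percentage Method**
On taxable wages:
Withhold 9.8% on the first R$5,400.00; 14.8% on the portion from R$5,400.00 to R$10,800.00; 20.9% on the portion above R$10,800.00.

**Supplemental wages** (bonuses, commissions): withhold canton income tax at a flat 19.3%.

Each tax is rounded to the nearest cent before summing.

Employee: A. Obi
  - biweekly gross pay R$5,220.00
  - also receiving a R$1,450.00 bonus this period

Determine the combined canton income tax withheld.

R$791.41

Canton Income Tax: taxable = R$5,220.00
  9.8% × R$5,220.00 = R$511.56
Supplemental (19.3% flat on bonus): 19.3% × R$1,450.00 = R$279.85
Total canton income tax: R$511.56 + R$279.85 = R$791.41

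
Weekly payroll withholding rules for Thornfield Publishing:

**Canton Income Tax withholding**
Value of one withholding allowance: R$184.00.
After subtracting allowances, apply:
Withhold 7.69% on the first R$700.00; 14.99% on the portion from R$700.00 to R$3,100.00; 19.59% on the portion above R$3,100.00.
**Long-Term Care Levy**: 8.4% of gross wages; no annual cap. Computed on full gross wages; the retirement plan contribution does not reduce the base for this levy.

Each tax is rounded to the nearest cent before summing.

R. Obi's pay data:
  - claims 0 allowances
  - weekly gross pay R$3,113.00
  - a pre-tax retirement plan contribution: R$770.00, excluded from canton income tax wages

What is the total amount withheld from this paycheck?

R$561.61

Canton Income Tax: taxable = R$3,113.00 − R$770.00 = R$2,343.00
  R$53.83 + 14.99% × (R$2,343.00 − R$700.00) = R$53.83 + 14.99% × R$1,643.00 = R$300.12
Long-Term Care Levy: 8.4% × R$3,113.00 = R$261.49
Total: R$300.12 + R$261.49 = R$561.61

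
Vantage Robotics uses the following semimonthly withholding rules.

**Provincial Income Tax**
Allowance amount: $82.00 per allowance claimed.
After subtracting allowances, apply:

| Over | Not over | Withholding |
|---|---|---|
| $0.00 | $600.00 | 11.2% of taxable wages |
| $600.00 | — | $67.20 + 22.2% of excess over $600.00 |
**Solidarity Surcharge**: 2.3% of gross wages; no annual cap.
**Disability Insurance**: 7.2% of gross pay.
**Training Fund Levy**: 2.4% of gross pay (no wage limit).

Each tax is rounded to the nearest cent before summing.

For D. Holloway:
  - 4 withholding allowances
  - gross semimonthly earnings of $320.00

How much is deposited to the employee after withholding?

$281.92

Provincial Income Tax: taxable = $320.00 − 4×$82.00 = $-8.00
  Taxable ≤ 0 → $0.00
Solidarity Surcharge: 2.3% × $320.00 = $7.36
Disability Insurance: 7.2% × $320.00 = $23.04
Training Fund Levy: 2.4% × $320.00 = $7.68
Total withheld: $0.00 + $7.36 + $23.04 + $7.68 = $38.08
Net pay: $320.00 − $38.08 = $281.92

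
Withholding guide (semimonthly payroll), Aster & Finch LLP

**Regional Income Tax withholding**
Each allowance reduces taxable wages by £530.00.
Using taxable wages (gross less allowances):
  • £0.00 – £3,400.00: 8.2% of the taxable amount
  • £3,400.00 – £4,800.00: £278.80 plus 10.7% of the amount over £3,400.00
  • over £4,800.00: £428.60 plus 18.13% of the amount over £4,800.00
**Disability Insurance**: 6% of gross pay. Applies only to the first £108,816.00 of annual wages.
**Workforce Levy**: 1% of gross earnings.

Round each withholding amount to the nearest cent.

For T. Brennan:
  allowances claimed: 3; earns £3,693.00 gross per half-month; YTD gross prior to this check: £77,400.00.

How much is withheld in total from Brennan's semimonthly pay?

Regional Income Tax: taxable = £3,693.00 − 3×£530.00 = £2,103.00
  8.2% × £2,103.00 = £172.45
Disability Insurance: 6% × £3,693.00 = £221.58
Workforce Levy: 1% × £3,693.00 = £36.93
Total: £172.45 + £221.58 + £36.93 = £430.96

£430.96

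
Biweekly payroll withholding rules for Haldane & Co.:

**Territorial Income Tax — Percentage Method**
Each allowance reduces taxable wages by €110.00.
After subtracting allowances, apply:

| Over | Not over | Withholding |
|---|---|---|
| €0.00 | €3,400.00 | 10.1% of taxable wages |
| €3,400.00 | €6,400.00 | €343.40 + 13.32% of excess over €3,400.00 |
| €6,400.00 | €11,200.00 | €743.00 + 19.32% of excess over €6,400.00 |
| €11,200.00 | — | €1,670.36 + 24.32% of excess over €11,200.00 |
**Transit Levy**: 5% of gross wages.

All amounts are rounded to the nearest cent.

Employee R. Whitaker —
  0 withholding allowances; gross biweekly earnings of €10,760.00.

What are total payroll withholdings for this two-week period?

Territorial Income Tax: taxable = €10,760.00
  €743.00 + 19.32% × (€10,760.00 − €6,400.00) = €743.00 + 19.32% × €4,360.00 = €1,585.35
Transit Levy: 5% × €10,760.00 = €538.00
Total: €1,585.35 + €538.00 = €2,123.35

€2,123.35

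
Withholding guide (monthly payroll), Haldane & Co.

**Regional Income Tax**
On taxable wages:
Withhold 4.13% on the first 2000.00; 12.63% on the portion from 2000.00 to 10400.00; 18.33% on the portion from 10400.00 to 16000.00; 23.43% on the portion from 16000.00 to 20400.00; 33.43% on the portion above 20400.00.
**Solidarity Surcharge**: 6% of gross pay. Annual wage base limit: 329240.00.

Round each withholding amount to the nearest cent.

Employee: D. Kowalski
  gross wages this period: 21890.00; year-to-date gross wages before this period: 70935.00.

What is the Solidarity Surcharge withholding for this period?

1313.40

Solidarity Surcharge: 6% × 21890.00 = 1313.40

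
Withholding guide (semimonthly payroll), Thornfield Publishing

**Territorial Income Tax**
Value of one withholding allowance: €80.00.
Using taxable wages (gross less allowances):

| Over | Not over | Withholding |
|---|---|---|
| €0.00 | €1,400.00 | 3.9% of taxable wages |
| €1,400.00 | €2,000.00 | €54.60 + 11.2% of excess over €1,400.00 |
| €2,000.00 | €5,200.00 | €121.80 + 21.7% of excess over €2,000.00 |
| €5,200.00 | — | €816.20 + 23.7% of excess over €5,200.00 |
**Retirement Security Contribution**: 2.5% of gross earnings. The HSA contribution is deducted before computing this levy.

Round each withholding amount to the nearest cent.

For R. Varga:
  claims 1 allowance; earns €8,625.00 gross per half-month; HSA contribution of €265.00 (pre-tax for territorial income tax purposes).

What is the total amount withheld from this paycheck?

Territorial Income Tax: taxable = €8,625.00 − €265.00 − 1×€80.00 = €8,280.00
  €816.20 + 23.7% × (€8,280.00 − €5,200.00) = €816.20 + 23.7% × €3,080.00 = €1,546.16
Retirement Security Contribution: 2.5% × €8,360.00 = €209.00
Total: €1,546.16 + €209.00 = €1,755.16

€1,755.16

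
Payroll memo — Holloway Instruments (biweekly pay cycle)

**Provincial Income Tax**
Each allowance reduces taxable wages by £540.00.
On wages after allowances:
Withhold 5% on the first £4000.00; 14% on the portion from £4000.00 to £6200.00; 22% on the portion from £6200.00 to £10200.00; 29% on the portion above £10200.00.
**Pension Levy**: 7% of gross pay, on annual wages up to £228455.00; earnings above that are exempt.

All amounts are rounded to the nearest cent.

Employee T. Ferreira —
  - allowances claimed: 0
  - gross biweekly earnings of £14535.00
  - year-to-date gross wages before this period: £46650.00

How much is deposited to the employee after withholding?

Provincial Income Tax: taxable = £14535.00
  £1388.00 + 29% × (£14535.00 − £10200.00) = £1388.00 + 29% × £4335.00 = £2645.15
Pension Levy: 7% × £14535.00 = £1017.45
Total withheld: £2645.15 + £1017.45 = £3662.60
Net pay: £14535.00 − £3662.60 = £10872.40

£10872.40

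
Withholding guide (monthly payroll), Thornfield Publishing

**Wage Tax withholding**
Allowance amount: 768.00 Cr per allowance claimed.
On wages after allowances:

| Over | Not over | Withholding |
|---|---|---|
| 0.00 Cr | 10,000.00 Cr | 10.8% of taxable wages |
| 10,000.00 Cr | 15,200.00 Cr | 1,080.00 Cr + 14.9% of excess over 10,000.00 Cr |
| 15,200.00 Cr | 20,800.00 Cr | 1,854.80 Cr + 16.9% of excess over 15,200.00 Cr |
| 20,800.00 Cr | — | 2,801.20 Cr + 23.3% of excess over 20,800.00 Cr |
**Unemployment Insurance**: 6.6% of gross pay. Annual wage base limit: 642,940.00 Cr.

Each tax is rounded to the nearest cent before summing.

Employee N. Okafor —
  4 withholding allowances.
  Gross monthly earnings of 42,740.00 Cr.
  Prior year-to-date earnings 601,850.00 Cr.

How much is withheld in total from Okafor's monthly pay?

Wage Tax: taxable = 42,740.00 Cr − 4×768.00 Cr = 39,668.00 Cr
  2,801.20 Cr + 23.3% × (39,668.00 Cr − 20,800.00 Cr) = 2,801.20 Cr + 23.3% × 18,868.00 Cr = 7,197.44 Cr
Unemployment Insurance: cap 642,940.00 Cr − YTD 601,850.00 Cr = 41,090.00 Cr subject; 6.6% × 41,090.00 Cr = 2,711.94 Cr
Total: 7,197.44 Cr + 2,711.94 Cr = 9,909.38 Cr

9,909.38 Cr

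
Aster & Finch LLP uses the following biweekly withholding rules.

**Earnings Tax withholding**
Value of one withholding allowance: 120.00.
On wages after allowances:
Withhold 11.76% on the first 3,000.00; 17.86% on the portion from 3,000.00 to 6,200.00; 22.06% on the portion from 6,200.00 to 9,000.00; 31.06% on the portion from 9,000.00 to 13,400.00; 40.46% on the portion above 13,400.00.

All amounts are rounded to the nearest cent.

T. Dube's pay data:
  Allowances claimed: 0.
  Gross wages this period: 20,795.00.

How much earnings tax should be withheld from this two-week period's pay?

Earnings Tax: taxable = 20,795.00
  2,908.64 + 40.46% × (20,795.00 − 13,400.00) = 2,908.64 + 40.46% × 7,395.00 = 5,900.66

5,900.66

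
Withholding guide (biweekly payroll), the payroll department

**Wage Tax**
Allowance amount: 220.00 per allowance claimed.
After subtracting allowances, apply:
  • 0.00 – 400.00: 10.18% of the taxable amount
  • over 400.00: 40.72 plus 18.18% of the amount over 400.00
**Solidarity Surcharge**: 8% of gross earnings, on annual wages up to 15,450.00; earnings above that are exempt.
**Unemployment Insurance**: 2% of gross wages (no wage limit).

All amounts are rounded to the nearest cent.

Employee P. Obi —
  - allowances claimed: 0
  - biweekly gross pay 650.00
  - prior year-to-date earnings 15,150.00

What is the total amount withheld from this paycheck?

123.17

Wage Tax: taxable = 650.00
  40.72 + 18.18% × (650.00 − 400.00) = 40.72 + 18.18% × 250.00 = 86.17
Solidarity Surcharge: cap 15,450.00 − YTD 15,150.00 = 300.00 subject; 8% × 300.00 = 24.00
Unemployment Insurance: 2% × 650.00 = 13.00
Total: 86.17 + 24.00 + 13.00 = 123.17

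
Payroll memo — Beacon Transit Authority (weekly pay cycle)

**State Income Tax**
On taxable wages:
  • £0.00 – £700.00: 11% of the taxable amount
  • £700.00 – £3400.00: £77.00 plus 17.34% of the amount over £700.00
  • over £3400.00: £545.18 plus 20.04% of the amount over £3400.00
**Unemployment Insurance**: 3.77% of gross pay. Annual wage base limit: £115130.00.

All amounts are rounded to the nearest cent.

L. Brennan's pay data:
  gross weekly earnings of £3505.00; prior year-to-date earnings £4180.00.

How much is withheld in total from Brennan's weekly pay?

£698.36

State Income Tax: taxable = £3505.00
  £545.18 + 20.04% × (£3505.00 − £3400.00) = £545.18 + 20.04% × £105.00 = £566.22
Unemployment Insurance: 3.77% × £3505.00 = £132.14
Total: £566.22 + £132.14 = £698.36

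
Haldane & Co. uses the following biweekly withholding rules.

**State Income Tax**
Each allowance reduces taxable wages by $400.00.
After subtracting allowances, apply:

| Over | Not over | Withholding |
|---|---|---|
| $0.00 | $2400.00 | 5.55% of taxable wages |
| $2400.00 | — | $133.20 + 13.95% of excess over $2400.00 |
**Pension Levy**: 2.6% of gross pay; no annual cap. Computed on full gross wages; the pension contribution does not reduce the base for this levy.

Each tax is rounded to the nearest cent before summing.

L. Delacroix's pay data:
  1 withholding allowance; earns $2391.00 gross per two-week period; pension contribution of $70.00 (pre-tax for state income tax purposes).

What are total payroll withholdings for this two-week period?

State Income Tax: taxable = $2391.00 − $70.00 − 1×$400.00 = $1921.00
  5.55% × $1921.00 = $106.62
Pension Levy: 2.6% × $2391.00 = $62.17
Total: $106.62 + $62.17 = $168.79

$168.79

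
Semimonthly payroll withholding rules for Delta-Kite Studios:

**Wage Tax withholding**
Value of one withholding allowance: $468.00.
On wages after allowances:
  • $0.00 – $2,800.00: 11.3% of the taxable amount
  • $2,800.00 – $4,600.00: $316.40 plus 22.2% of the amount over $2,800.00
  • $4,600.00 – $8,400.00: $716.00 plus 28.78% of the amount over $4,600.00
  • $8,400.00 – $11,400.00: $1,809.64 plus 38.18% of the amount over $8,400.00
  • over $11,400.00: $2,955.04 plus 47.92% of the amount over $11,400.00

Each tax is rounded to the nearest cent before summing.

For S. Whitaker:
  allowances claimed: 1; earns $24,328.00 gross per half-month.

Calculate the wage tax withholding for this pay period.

Wage Tax: taxable = $24,328.00 − 1×$468.00 = $23,860.00
  $2,955.04 + 47.92% × ($23,860.00 − $11,400.00) = $2,955.04 + 47.92% × $12,460.00 = $8,925.87

$8,925.87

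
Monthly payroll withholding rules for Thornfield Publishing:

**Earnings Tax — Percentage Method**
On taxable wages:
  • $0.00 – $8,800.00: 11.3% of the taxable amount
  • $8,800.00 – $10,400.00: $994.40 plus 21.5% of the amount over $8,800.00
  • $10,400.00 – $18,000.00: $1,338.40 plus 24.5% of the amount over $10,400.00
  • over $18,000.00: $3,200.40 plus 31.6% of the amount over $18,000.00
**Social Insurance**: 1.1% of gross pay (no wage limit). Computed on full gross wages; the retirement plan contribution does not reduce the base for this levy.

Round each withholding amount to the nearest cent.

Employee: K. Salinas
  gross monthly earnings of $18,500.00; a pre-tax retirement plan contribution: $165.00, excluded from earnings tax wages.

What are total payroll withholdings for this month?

Earnings Tax: taxable = $18,500.00 − $165.00 = $18,335.00
  $3,200.40 + 31.6% × ($18,335.00 − $18,000.00) = $3,200.40 + 31.6% × $335.00 = $3,306.26
Social Insurance: 1.1% × $18,500.00 = $203.50
Total: $3,306.26 + $203.50 = $3,509.76

$3,509.76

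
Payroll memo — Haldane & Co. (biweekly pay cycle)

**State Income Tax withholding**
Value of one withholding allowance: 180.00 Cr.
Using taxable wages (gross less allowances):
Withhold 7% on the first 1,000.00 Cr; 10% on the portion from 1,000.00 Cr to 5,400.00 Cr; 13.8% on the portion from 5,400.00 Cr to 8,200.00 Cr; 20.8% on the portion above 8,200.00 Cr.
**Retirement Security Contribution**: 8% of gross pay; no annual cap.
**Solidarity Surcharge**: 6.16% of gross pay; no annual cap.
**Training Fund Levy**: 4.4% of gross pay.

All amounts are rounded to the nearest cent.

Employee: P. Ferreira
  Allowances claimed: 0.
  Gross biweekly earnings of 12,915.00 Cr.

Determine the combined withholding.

4,274.14 Cr

State Income Tax: taxable = 12,915.00 Cr
  896.40 Cr + 20.8% × (12,915.00 Cr − 8,200.00 Cr) = 896.40 Cr + 20.8% × 4,715.00 Cr = 1,877.12 Cr
Retirement Security Contribution: 8% × 12,915.00 Cr = 1,033.20 Cr
Solidarity Surcharge: 6.16% × 12,915.00 Cr = 795.56 Cr
Training Fund Levy: 4.4% × 12,915.00 Cr = 568.26 Cr
Total: 1,877.12 Cr + 1,033.20 Cr + 795.56 Cr + 568.26 Cr = 4,274.14 Cr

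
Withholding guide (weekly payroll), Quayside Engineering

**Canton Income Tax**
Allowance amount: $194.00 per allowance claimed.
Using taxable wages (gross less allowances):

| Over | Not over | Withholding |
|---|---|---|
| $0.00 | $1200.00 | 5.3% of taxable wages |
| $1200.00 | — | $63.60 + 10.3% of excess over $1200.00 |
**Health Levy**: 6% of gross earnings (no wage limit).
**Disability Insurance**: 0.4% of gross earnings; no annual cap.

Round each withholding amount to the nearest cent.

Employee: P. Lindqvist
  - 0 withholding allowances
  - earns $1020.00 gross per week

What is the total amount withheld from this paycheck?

Canton Income Tax: taxable = $1020.00
  5.3% × $1020.00 = $54.06
Health Levy: 6% × $1020.00 = $61.20
Disability Insurance: 0.4% × $1020.00 = $4.08
Total: $54.06 + $61.20 + $4.08 = $119.34

$119.34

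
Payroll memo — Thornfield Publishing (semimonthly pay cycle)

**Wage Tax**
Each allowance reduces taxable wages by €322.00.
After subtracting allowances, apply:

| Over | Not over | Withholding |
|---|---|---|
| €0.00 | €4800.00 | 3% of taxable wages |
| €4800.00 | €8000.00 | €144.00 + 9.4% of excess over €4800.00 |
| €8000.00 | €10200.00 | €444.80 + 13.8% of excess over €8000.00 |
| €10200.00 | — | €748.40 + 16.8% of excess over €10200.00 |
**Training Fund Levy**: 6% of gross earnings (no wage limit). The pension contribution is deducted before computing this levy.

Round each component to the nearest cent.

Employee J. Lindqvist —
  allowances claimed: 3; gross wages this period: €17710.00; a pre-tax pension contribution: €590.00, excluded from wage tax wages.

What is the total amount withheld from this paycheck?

€2775.87

Wage Tax: taxable = €17710.00 − €590.00 − 3×€322.00 = €16154.00
  €748.40 + 16.8% × (€16154.00 − €10200.00) = €748.40 + 16.8% × €5954.00 = €1748.67
Training Fund Levy: 6% × €17120.00 = €1027.20
Total: €1748.67 + €1027.20 = €2775.87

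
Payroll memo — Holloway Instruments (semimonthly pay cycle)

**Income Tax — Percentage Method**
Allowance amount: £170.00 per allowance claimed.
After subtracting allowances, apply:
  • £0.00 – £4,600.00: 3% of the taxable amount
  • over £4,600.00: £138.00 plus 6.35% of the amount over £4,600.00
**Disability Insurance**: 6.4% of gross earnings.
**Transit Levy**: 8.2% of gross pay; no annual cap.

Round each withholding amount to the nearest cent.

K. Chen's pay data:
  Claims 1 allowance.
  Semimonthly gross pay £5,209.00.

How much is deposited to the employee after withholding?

£4,282.60

Income Tax: taxable = £5,209.00 − 1×£170.00 = £5,039.00
  £138.00 + 6.35% × (£5,039.00 − £4,600.00) = £138.00 + 6.35% × £439.00 = £165.88
Disability Insurance: 6.4% × £5,209.00 = £333.38
Transit Levy: 8.2% × £5,209.00 = £427.14
Total withheld: £165.88 + £333.38 + £427.14 = £926.40
Net pay: £5,209.00 − £926.40 = £4,282.60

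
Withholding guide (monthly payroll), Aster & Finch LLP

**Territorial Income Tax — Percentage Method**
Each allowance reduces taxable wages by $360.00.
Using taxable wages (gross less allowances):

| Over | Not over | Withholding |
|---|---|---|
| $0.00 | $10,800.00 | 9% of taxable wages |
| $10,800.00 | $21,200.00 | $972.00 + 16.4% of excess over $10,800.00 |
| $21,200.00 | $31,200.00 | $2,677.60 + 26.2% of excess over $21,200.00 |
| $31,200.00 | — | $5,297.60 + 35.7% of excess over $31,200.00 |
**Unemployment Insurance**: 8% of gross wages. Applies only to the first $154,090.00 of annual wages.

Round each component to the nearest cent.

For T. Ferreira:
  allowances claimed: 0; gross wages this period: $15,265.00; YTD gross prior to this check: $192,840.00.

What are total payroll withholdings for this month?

Territorial Income Tax: taxable = $15,265.00
  $972.00 + 16.4% × ($15,265.00 − $10,800.00) = $972.00 + 16.4% × $4,465.00 = $1,704.26
Unemployment Insurance: YTD $192,840.00 ≥ cap $154,090.00 → $0.00
Total: $1,704.26 + $0.00 = $1,704.26

$1,704.26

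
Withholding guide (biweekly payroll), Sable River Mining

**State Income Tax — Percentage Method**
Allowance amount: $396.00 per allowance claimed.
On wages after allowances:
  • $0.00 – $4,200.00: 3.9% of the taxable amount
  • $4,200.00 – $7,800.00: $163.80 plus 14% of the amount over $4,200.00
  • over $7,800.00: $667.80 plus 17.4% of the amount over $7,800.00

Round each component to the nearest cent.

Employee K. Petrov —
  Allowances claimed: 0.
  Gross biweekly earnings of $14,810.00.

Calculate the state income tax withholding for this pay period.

State Income Tax: taxable = $14,810.00
  $667.80 + 17.4% × ($14,810.00 − $7,800.00) = $667.80 + 17.4% × $7,010.00 = $1,887.54

$1,887.54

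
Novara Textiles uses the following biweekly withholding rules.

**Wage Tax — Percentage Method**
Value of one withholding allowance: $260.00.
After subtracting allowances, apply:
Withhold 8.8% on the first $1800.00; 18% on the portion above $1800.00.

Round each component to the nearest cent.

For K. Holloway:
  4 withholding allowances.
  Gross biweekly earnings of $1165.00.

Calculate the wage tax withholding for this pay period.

Wage Tax: taxable = $1165.00 − 4×$260.00 = $125.00
  8.8% × $125.00 = $11.00

$11.00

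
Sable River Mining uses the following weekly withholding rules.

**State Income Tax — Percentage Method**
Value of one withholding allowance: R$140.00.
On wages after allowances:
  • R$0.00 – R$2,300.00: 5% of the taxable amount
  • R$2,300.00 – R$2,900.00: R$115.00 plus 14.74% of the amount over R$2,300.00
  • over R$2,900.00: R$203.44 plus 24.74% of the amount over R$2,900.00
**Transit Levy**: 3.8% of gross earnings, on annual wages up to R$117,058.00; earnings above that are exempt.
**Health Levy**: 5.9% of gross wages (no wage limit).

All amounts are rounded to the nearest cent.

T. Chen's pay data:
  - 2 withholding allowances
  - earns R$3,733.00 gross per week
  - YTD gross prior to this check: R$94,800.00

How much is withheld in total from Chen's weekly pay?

R$702.35

State Income Tax: taxable = R$3,733.00 − 2×R$140.00 = R$3,453.00
  R$203.44 + 24.74% × (R$3,453.00 − R$2,900.00) = R$203.44 + 24.74% × R$553.00 = R$340.25
Transit Levy: 3.8% × R$3,733.00 = R$141.85
Health Levy: 5.9% × R$3,733.00 = R$220.25
Total: R$340.25 + R$141.85 + R$220.25 = R$702.35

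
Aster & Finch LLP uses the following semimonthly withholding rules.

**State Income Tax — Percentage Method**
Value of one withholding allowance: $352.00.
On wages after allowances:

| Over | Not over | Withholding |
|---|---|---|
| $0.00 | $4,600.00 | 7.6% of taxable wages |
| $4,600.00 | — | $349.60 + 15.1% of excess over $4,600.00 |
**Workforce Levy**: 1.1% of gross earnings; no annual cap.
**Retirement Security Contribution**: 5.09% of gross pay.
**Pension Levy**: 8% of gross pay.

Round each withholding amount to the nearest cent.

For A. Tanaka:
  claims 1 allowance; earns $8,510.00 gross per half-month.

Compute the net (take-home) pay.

State Income Tax: taxable = $8,510.00 − 1×$352.00 = $8,158.00
  $349.60 + 15.1% × ($8,158.00 − $4,600.00) = $349.60 + 15.1% × $3,558.00 = $886.86
Workforce Levy: 1.1% × $8,510.00 = $93.61
Retirement Security Contribution: 5.09% × $8,510.00 = $433.16
Pension Levy: 8% × $8,510.00 = $680.80
Total withheld: $886.86 + $93.61 + $433.16 + $680.80 = $2,094.43
Net pay: $8,510.00 − $2,094.43 = $6,415.57

$6,415.57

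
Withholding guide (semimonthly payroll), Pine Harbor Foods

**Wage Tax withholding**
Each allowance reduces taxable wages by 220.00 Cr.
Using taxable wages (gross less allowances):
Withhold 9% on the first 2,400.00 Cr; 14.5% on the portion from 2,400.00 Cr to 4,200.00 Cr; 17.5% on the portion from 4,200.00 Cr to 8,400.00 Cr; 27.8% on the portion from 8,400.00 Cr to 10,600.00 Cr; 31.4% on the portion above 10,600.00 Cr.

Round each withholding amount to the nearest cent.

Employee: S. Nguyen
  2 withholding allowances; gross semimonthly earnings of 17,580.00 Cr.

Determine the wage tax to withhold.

Wage Tax: taxable = 17,580.00 Cr − 2×220.00 Cr = 17,140.00 Cr
  1,823.60 Cr + 31.4% × (17,140.00 Cr − 10,600.00 Cr) = 1,823.60 Cr + 31.4% × 6,540.00 Cr = 3,877.16 Cr

3,877.16 Cr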